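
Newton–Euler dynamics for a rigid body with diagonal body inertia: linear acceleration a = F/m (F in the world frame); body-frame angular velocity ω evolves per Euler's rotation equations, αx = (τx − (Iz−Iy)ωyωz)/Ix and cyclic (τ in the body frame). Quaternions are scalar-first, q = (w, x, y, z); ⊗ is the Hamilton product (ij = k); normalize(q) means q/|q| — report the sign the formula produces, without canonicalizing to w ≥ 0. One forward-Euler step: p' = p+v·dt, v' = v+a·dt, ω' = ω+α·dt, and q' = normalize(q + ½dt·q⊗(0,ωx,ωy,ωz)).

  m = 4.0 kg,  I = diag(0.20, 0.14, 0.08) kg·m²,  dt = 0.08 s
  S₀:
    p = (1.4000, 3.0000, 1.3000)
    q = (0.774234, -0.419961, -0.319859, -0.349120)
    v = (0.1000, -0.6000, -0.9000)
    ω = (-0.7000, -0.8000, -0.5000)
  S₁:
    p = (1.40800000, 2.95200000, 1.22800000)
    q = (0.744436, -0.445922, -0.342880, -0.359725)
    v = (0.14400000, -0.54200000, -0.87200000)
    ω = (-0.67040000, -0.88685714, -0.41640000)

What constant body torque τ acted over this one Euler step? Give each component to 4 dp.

τ = (0.0500, -0.1100, 0.0500)

ω₁ − ω₀ = (0.02960000, -0.08685714, 0.08360000)
precession coupling = (-0.0240, 0.0420, -0.0336)
I·α + gyro = (0.0500, -0.1100, 0.0500)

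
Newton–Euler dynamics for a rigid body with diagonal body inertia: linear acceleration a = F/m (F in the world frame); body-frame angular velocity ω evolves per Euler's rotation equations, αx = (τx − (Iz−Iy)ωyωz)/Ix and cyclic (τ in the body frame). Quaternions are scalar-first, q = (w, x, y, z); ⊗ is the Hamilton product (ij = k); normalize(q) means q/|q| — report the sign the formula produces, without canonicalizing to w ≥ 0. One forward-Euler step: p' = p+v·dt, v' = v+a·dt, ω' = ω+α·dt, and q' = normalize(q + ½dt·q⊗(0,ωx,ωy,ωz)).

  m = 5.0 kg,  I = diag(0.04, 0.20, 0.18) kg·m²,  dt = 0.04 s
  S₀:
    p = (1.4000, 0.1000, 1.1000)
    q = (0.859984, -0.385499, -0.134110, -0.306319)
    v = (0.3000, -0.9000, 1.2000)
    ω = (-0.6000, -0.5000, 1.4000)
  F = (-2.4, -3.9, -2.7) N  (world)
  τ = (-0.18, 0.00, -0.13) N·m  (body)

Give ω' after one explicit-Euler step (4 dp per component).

ω' = (-0.7940, -0.5235, 1.3604)

gyro term ω×Iω = (0.0140, 0.1176, 0.0480)
(τ − ω×Iω)/I = (-4.8500, -0.5880, -0.9889)
ω' = ω + α·dt = (-0.7940, -0.5235, 1.3604)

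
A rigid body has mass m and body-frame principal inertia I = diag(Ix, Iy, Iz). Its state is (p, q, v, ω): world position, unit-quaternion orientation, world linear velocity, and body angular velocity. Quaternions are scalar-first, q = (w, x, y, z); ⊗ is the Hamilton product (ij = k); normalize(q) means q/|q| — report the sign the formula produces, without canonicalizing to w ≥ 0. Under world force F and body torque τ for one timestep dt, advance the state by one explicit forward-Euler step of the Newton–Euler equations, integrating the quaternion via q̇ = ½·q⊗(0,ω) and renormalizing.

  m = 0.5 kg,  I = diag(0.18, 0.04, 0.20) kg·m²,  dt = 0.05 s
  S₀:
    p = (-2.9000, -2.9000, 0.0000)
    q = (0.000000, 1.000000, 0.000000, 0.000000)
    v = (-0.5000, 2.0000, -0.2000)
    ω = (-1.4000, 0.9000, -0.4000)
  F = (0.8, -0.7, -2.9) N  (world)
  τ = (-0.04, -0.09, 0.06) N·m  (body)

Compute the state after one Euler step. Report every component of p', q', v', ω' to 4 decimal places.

p' = (-2.9250, -2.8000, -0.0100)
q' = (0.0350, 0.9991, 0.0100, 0.0225)
v' = (-0.4200, 1.9300, -0.4900)
ω' = (-1.3951, 0.8015, -0.4291)

(τ − ω×Iω)/I = (0.0978, -1.9700, -0.5820)
new body rate ω' = (-1.3951, 0.8015, -0.4291)
q⊗(0,ω) = (1.4000000, 0.0000000, 0.4000000, 0.9000000)
q + ½dt·q⊗(0,ω), renormalized = (0.0350, 0.9991, 0.0100, 0.0225)
a = (1.6000, -1.4000, -5.8000)
p' = p + v·dt = (-2.9250, -2.8000, -0.0100)
v' = v + a·dt = (-0.4200, 1.9300, -0.4900)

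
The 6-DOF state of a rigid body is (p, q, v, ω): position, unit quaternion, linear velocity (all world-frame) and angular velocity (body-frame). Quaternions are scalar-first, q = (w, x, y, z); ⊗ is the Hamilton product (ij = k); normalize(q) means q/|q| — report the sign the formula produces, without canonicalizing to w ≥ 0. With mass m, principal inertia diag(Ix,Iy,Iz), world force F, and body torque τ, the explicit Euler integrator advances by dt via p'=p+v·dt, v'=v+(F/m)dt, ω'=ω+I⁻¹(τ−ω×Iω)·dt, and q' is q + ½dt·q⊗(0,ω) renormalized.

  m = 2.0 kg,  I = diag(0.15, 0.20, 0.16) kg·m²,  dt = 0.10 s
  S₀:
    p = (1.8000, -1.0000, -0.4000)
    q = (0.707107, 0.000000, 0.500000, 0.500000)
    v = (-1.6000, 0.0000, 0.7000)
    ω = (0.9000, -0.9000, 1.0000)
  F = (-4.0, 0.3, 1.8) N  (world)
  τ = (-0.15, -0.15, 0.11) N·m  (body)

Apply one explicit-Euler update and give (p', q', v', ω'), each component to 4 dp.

ω×(Iω) gyroscopic = (0.0360, -0.0090, -0.0405)
(τ − ω×Iω)/I = (-1.2400, -0.7050, 0.9406)
ω + α·dt = (0.7760, -0.9705, 1.0941)
Hamilton product q⊗(0,ω) = (-0.0500000, 1.5863963, -0.1863963, 0.2571070)
q' = normalize(q + ½dt·q⊗(0,ω)) = (0.7023, 0.0791, 0.4891, 0.5112)
a = F/m = (-2.0000, 0.1500, 0.9000)
p' = p + v·dt = (1.6400, -1.0000, -0.3300)
new velocity v' = (-1.8000, 0.0150, 0.7900)

p' = (1.6400, -1.0000, -0.3300)
q' = (0.7023, 0.0791, 0.4891, 0.5112)
v' = (-1.8000, 0.0150, 0.7900)
ω' = (0.7760, -0.9705, 1.0941)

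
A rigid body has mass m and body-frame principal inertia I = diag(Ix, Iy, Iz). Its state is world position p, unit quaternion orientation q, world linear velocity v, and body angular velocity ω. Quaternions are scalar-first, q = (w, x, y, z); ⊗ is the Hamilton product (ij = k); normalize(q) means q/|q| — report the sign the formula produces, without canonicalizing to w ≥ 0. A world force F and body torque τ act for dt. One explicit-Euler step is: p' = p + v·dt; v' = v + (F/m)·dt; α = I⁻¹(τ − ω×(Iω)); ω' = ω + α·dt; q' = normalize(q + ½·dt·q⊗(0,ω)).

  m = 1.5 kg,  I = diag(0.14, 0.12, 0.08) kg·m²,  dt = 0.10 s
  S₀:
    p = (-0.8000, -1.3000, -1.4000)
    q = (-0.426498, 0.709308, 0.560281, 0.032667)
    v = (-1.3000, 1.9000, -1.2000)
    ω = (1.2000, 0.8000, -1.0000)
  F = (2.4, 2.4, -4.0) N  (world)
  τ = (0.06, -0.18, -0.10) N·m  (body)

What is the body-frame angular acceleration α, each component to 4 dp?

precession coupling ω×(Iω) = (0.0320, -0.0720, -0.0192)
angular accel α = (0.2000, -0.9000, -1.0100)

α = (0.2000, -0.9000, -1.0100)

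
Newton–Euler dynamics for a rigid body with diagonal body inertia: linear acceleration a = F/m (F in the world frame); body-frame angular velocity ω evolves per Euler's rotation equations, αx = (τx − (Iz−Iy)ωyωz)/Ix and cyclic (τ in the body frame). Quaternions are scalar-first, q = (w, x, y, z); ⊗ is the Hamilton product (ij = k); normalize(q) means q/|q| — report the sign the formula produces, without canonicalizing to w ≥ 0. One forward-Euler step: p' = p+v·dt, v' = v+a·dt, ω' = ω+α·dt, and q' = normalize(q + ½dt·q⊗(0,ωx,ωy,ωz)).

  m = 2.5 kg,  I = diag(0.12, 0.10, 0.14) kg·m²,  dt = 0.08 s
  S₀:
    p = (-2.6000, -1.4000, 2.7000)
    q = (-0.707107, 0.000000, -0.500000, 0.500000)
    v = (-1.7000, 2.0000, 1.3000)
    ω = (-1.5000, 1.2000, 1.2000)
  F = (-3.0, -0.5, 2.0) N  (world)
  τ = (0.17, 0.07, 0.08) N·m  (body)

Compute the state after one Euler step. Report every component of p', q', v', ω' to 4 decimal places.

p' = (-2.7360, -1.2400, 2.8040)
q' = (-0.7042, -0.0056, -0.5616, 0.4343)
v' = (-1.7960, 1.9840, 1.3640)
ω' = (-1.4251, 1.2272, 1.2251)

precession coupling ω×(Iω) = (0.0576, 0.0360, 0.0360)
angular accel α = (0.9367, 0.3400, 0.3143)
new body rate ω' = (-1.4251, 1.2272, 1.2251)
Hamilton product q⊗(0,ω) = (0.0000000, -0.1393395, -1.5985284, -1.5985284)
q' = normalize(q + ½dt·q⊗(0,ω)) = (-0.7042, -0.0056, -0.5616, 0.4343)
a = F/m = (-1.2000, -0.2000, 0.8000)
p' = p + v·dt = (-2.7360, -1.2400, 2.8040)
new velocity v' = (-1.7960, 1.9840, 1.3640)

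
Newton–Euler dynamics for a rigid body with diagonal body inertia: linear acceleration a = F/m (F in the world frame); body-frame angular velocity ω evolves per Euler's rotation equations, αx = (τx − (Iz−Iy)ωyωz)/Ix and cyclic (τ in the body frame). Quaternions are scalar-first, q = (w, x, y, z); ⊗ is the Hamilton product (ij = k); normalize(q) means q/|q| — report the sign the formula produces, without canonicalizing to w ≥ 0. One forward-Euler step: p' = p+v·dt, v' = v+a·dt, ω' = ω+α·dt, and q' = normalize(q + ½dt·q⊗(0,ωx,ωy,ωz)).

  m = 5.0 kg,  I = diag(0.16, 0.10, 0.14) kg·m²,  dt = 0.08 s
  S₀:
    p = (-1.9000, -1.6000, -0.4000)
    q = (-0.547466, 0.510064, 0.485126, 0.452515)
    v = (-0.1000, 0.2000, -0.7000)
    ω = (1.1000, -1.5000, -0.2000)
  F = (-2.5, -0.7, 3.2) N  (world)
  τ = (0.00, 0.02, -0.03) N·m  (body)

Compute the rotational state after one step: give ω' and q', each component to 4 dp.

ω' = (1.0940, -1.4805, -0.2737)
q' = (-0.5357, 0.5078, 0.5405, 0.4038)

ω×(Iω) gyroscopic = (0.0120, -0.0044, 0.0990)
α = I⁻¹(τ − ω×Iω) = (-0.0750, 0.2440, -0.9214)
ω' = ω + α·dt = (1.0940, -1.4805, -0.2737)
Hamilton product q⊗(0,ω) = (0.2571216, -0.0204653, 1.4209783, -1.1892414)
q + ½dt·q⊗(0,ω), renormalized = (-0.5357, 0.5078, 0.5405, 0.4038)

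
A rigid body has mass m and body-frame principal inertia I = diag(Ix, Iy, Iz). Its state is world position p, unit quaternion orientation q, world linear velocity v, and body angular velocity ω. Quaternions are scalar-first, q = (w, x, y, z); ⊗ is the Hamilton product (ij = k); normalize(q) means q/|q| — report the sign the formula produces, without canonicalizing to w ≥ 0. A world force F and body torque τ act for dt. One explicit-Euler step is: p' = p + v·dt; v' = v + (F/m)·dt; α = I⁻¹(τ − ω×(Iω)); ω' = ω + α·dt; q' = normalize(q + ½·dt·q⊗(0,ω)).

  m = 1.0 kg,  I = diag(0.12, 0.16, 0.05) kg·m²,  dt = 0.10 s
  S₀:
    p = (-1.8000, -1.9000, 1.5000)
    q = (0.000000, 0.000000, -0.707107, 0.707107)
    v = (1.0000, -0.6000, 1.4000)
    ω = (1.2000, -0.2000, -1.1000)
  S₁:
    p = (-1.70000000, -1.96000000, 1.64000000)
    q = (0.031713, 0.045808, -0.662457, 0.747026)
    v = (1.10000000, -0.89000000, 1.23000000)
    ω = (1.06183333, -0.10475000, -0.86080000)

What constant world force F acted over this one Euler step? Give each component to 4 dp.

velocity change Δv = (0.10000000, -0.29000000, -0.17000000)
F = m·Δv/dt = (1.0000, -2.9000, -1.7000)

F = (1.0000, -2.9000, -1.7000)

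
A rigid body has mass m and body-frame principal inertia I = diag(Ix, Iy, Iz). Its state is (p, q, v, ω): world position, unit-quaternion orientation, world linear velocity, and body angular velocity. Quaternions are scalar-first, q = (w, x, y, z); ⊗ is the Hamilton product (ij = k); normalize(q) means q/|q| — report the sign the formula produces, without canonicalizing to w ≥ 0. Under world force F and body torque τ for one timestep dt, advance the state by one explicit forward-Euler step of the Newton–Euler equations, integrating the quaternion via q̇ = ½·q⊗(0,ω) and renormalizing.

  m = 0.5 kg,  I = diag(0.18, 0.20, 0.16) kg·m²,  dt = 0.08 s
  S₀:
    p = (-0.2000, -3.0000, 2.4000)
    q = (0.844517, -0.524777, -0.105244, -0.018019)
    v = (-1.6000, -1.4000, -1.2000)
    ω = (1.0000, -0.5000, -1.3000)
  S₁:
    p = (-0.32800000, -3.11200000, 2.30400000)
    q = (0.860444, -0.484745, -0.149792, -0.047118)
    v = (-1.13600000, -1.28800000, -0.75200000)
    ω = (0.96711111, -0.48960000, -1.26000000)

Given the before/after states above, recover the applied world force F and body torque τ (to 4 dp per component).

F = (2.9000, 0.7000, 2.8000)
τ = (-0.1000, 0.0000, 0.0700)

Δv = v₁−v₀ = (0.46400000, 0.11200000, 0.44800000)
m·(v₁−v₀)/dt = (2.9000, 0.7000, 2.8000)
ω₁ − ω₀ = (-0.03288889, 0.01040000, 0.04000000)
applied torque τ = (-0.1000, 0.0000, 0.0700)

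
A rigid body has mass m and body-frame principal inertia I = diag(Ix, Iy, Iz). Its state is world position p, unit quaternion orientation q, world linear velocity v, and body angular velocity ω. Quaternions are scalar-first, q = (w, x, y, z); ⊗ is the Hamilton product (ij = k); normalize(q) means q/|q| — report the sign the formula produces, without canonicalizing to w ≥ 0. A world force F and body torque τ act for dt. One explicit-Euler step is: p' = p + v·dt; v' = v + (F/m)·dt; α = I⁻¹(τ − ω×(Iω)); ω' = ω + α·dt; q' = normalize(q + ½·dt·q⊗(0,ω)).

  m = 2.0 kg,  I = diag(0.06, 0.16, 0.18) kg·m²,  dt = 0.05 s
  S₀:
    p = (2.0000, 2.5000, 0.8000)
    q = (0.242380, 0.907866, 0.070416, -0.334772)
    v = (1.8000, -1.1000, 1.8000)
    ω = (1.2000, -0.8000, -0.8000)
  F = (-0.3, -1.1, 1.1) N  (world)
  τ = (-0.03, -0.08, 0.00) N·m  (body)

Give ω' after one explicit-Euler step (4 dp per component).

precession coupling ω×(Iω) = (0.0128, 0.1152, -0.0960)
angular accel α = (-0.7133, -1.2200, 0.5333)
ω' = ω + α·dt = (1.1643, -0.8610, -0.7733)

ω' = (1.1643, -0.8610, -0.7733)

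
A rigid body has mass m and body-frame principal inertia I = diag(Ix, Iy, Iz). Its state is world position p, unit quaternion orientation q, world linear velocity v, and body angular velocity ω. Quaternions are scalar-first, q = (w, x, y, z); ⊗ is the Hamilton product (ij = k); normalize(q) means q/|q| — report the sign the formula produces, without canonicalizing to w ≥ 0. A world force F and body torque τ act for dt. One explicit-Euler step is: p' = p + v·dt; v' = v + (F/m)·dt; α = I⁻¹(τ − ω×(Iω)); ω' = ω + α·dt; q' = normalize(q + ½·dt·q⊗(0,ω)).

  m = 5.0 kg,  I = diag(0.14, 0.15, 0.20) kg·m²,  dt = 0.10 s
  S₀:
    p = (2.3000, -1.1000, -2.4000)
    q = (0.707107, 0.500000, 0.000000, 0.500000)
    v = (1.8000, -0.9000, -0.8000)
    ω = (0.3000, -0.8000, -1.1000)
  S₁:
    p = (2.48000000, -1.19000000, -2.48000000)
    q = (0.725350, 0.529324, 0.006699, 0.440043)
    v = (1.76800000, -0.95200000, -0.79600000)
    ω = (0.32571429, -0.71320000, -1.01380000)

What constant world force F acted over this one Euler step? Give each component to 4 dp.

F = (-1.6000, -2.6000, 0.2000)

v₁ − v₀ = (-0.03200000, -0.05200000, 0.00400000)
F = m·Δv/dt = (-1.6000, -2.6000, 0.2000)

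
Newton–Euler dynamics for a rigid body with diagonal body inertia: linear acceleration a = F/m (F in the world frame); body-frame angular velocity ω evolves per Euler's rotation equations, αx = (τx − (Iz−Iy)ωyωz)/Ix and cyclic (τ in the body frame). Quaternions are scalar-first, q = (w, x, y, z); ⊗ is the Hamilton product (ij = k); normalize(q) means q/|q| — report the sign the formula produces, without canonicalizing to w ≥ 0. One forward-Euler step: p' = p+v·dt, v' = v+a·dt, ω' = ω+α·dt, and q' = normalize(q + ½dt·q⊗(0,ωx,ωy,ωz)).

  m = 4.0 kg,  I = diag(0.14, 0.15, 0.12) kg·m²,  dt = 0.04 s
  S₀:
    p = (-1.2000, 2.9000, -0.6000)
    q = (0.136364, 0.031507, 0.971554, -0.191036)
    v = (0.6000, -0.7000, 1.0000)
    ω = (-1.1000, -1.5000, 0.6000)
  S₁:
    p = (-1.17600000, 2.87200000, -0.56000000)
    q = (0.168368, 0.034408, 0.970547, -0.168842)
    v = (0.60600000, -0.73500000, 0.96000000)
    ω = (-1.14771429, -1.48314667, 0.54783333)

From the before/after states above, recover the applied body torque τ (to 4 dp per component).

ω₁ − ω₀ = (-0.04771429, 0.01685333, -0.05216667)
gyro term ω₀×Iω₀ = (0.0270, -0.0132, 0.0165)
τ = I·(Δω/dt) + ω₀×(Iω₀) = (-0.1400, 0.0500, -0.1400)

τ = (-0.1400, 0.0500, -0.1400)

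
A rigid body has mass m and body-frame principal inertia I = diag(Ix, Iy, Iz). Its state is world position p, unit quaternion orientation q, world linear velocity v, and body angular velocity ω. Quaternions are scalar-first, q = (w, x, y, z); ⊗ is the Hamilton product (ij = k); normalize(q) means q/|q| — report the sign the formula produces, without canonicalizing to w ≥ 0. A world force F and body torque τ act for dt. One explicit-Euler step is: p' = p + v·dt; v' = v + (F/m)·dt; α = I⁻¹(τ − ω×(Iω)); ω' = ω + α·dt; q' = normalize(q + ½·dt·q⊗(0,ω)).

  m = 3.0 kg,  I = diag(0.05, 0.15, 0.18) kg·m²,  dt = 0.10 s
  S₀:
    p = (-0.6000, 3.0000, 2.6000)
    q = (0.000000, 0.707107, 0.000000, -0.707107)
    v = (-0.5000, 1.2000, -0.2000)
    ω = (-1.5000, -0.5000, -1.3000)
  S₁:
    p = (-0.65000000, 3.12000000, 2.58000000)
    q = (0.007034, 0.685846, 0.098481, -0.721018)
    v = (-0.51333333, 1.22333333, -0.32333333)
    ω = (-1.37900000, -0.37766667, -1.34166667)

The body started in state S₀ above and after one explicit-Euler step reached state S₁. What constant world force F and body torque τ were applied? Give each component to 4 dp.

F = (-0.4000, 0.7000, -3.7000)
τ = (0.0800, -0.0700, 0.0000)

ω₁ − ω₀ = (0.12100000, 0.12233333, -0.04166667)
gyro term ω₀×Iω₀ = (0.0195, -0.2535, 0.0750)
applied torque τ = (0.0800, -0.0700, 0.0000)
Δv = v₁−v₀ = (-0.01333333, 0.02333333, -0.12333333)
F = m·Δv/dt = (-0.4000, 0.7000, -3.7000)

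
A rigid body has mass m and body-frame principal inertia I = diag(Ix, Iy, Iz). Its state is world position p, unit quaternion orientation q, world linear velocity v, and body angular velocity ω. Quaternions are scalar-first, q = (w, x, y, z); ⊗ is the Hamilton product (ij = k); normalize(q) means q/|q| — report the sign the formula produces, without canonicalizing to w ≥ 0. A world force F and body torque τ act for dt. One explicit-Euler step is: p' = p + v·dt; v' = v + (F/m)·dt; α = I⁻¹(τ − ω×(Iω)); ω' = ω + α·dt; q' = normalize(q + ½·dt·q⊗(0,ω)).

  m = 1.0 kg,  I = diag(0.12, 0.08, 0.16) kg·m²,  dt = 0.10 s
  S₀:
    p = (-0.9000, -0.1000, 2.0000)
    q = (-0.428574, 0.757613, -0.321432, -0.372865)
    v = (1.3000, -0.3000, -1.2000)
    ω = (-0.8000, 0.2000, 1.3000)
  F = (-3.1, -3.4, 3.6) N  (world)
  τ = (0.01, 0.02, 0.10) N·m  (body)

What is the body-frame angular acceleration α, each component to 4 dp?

α = (-0.0900, -0.2700, 0.5850)

gyro term ω×Iω = (0.0208, 0.0416, 0.0064)
angular accel α = (-0.0900, -0.2700, 0.5850)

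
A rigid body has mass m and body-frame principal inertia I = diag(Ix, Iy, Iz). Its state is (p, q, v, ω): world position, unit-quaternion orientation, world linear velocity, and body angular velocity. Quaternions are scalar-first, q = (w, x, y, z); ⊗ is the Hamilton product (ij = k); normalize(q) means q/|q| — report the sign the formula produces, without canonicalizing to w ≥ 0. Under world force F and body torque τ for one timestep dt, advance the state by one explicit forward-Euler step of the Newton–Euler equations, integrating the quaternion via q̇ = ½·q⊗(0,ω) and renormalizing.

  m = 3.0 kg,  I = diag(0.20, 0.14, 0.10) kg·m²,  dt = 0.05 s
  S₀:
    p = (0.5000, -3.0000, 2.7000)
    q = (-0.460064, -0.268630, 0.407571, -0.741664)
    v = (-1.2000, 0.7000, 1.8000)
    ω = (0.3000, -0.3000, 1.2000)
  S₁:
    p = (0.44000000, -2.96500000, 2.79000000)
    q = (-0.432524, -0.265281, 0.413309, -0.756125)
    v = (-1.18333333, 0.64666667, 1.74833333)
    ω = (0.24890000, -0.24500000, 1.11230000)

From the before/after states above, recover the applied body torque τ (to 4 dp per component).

ω₁ − ω₀ = (-0.05110000, 0.05500000, -0.08770000)
I·α + gyro = (-0.1900, 0.1900, -0.1700)

τ = (-0.1900, 0.1900, -0.1700)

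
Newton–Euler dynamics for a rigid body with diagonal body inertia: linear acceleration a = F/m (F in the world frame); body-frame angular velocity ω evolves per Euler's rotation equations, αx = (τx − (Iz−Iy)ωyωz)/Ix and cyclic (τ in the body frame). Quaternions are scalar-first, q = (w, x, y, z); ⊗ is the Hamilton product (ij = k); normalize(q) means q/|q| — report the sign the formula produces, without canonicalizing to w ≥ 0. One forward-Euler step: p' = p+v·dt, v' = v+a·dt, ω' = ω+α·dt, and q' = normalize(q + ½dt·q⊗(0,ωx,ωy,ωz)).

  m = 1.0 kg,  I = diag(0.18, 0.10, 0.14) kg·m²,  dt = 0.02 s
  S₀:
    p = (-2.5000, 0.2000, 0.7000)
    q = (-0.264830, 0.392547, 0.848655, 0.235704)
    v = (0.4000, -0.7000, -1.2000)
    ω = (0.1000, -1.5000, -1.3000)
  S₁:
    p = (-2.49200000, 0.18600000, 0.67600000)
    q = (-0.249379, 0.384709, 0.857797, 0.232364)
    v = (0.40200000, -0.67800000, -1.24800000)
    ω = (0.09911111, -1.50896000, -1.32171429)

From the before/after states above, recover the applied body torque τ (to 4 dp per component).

τ = (0.0700, -0.0500, -0.1400)

Δω = ω₁−ω₀ = (-0.00088889, -0.00896000, -0.02171429)
gyro term ω₀×Iω₀ = (0.0780, -0.0052, 0.0120)
applied torque τ = (0.0700, -0.0500, -0.1400)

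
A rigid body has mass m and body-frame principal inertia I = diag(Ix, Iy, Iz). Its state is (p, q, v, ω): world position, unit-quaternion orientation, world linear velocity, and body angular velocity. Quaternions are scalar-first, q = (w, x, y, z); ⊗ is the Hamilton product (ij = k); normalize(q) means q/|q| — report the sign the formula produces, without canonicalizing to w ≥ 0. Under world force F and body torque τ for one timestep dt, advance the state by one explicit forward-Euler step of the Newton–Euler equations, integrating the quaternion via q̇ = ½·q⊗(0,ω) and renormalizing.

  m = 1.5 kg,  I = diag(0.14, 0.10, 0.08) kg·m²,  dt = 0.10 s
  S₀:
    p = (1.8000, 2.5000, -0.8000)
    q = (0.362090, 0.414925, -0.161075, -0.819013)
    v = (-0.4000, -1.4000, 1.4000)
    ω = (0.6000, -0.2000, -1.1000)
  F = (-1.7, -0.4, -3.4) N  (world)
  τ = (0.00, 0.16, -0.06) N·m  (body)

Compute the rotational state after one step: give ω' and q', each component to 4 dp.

α = I⁻¹(τ − ω×Iω) = (0.0314, 1.9960, -0.8100)
new body rate ω' = (0.6031, -0.0004, -1.1810)
q⊗(0,ω) = (-1.1820843, 0.2306339, -0.1074083, -0.3846390)
q' = normalize(q + ½dt·q⊗(0,ω)) = (0.3024, 0.4256, -0.1661, -0.8366)

ω' = (0.6031, -0.0004, -1.1810)
q' = (0.3024, 0.4256, -0.1661, -0.8366)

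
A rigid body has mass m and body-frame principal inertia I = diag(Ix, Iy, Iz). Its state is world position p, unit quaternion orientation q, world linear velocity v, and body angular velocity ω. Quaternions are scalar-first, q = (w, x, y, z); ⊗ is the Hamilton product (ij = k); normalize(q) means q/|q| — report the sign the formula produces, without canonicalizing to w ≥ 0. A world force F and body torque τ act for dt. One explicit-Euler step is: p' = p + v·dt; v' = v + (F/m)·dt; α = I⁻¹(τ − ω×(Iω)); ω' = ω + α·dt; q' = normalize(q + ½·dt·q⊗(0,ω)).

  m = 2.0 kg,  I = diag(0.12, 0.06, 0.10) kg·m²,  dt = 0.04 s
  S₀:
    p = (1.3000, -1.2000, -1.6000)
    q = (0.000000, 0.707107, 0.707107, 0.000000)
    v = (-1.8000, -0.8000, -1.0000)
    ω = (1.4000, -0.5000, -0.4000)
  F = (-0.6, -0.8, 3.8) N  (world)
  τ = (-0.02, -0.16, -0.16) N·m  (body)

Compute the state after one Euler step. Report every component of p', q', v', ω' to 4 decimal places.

p' = (1.2280, -1.2320, -1.6400)
q' = (-0.0127, 0.7011, 0.7124, -0.0269)
v' = (-1.8120, -0.8160, -0.9240)
ω' = (1.3907, -0.5992, -0.4808)

a = (-0.3000, -0.4000, 1.9000)
new position p' = (1.2280, -1.2320, -1.6400)
v + (F/m)dt = (-1.8120, -0.8160, -0.9240)
(τ − ω×Iω)/I = (-0.2333, -2.4800, -2.0200)
new body rate ω' = (1.3907, -0.5992, -0.4808)
Hamilton product q⊗(0,ω) = (-0.6363963, -0.2828428, 0.2828428, -1.3435033)
updated quaternion q' = (-0.0127, 0.7011, 0.7124, -0.0269)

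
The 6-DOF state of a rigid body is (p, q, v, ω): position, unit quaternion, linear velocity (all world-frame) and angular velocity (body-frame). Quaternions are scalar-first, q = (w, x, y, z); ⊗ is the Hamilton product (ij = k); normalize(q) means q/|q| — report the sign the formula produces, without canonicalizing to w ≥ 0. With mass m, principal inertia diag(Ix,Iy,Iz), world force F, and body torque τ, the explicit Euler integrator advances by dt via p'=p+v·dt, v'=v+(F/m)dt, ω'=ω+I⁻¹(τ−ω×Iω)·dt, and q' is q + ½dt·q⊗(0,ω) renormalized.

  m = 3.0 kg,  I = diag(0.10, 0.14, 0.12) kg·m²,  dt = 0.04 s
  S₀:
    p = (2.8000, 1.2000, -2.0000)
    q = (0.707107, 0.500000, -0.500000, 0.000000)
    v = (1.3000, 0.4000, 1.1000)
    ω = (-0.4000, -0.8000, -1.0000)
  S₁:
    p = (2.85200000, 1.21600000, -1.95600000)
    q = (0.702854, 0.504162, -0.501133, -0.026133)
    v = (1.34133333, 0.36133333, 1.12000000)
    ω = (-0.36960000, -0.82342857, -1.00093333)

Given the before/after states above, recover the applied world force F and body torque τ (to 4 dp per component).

rate change Δω = (0.03040000, -0.02342857, -0.00093333)
ω₀×(Iω₀) = (-0.0160, -0.0080, 0.0128)
applied torque τ = (0.0600, -0.0900, 0.0100)
velocity change Δv = (0.04133333, -0.03866667, 0.02000000)
F = m·Δv/dt = (3.1000, -2.9000, 1.5000)

F = (3.1000, -2.9000, 1.5000)
τ = (0.0600, -0.0900, 0.0100)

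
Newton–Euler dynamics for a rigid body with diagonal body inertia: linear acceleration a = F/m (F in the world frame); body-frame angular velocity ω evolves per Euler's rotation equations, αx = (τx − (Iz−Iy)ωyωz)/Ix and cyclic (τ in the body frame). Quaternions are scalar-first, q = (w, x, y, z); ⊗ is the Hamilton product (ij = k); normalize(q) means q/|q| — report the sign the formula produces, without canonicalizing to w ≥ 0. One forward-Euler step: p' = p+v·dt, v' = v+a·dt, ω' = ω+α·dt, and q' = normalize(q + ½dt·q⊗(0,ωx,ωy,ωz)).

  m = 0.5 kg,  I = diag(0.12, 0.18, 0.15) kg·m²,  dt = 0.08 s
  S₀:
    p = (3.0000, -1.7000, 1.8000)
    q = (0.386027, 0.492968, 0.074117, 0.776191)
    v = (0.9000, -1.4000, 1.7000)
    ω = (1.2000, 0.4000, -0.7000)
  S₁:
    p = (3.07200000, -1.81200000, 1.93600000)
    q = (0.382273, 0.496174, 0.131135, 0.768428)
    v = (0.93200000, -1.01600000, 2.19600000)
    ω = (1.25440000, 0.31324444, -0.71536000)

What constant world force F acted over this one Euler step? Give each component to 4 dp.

F = (0.2000, 2.4000, 3.1000)

Δv = v₁−v₀ = (0.03200000, 0.38400000, 0.49600000)
m·(v₁−v₀)/dt = (0.2000, 2.4000, 3.1000)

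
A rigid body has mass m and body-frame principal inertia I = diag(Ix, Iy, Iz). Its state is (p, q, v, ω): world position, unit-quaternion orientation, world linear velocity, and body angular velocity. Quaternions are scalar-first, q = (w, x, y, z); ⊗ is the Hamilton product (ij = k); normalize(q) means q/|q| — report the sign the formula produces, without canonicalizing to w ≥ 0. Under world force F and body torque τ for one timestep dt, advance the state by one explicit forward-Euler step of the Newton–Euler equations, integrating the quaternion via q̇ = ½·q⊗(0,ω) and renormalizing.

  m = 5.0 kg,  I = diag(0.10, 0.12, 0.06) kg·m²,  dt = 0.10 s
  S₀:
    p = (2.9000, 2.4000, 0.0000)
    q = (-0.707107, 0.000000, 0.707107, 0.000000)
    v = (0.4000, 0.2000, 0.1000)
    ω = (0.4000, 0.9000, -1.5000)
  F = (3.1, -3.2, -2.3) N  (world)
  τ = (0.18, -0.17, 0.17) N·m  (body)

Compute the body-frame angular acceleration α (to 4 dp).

α = (0.9900, -1.2167, 2.7133)

gyro term ω×Iω = (0.0810, -0.0240, 0.0072)
α = I⁻¹(τ − ω×Iω) = (0.9900, -1.2167, 2.7133)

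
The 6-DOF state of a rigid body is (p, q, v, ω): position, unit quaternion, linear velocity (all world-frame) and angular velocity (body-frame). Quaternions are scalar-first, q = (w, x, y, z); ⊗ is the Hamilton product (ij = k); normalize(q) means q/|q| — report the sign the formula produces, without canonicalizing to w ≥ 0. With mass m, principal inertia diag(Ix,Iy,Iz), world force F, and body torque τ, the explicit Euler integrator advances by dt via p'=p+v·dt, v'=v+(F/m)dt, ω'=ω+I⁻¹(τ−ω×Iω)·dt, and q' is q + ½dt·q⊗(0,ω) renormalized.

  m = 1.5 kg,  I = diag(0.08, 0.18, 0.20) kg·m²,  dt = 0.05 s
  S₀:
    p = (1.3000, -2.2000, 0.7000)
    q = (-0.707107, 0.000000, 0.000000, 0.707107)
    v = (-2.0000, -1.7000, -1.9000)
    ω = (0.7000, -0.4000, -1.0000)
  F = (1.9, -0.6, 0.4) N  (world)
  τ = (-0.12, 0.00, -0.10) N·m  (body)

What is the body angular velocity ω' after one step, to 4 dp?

ω×(Iω) gyroscopic = (0.0080, 0.0840, -0.0280)
angular accel α = (-1.6000, -0.4667, -0.3600)
ω + α·dt = (0.6200, -0.4233, -1.0180)

ω' = (0.6200, -0.4233, -1.0180)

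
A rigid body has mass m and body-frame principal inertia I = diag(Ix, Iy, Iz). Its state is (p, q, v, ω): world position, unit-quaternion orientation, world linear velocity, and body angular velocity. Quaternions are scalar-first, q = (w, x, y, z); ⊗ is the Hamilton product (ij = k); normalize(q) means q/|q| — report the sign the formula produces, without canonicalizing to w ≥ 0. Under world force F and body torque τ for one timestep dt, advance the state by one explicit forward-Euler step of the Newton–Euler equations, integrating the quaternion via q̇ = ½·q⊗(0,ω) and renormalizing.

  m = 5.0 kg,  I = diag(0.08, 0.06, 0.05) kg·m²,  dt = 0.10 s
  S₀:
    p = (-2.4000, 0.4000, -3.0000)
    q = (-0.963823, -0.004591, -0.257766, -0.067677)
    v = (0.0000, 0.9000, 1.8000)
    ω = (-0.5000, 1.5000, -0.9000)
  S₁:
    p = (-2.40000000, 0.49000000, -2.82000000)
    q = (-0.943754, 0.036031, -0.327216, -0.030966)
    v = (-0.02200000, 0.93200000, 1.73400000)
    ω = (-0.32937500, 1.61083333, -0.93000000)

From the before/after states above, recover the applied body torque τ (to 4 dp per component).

τ = (0.1500, 0.0800, 0.0000)

rate change Δω = (0.17062500, 0.11083333, -0.03000000)
precession coupling = (0.0135, 0.0135, 0.0150)
τ = I·(Δω/dt) + ω₀×(Iω₀) = (0.1500, 0.0800, 0.0000)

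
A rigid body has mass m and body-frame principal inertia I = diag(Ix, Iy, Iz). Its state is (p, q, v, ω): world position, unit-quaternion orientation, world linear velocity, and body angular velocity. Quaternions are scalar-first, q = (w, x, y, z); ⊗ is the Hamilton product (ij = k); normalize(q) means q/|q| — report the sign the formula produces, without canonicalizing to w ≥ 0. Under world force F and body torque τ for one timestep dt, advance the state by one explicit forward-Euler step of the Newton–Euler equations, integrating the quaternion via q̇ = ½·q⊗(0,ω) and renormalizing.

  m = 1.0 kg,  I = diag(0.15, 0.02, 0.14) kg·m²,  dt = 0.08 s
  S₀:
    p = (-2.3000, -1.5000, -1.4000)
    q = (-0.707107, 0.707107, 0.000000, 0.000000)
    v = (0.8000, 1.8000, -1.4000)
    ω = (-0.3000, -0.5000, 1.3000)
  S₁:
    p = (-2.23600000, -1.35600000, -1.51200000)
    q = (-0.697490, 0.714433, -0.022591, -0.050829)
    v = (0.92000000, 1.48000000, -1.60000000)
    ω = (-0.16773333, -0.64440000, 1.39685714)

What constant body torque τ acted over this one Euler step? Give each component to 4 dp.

τ = (0.1700, -0.0400, 0.1500)

rate change Δω = (0.13226667, -0.14440000, 0.09685714)
gyro term ω₀×Iω₀ = (-0.0780, -0.0039, -0.0195)
τ = I·(Δω/dt) + ω₀×(Iω₀) = (0.1700, -0.0400, 0.1500)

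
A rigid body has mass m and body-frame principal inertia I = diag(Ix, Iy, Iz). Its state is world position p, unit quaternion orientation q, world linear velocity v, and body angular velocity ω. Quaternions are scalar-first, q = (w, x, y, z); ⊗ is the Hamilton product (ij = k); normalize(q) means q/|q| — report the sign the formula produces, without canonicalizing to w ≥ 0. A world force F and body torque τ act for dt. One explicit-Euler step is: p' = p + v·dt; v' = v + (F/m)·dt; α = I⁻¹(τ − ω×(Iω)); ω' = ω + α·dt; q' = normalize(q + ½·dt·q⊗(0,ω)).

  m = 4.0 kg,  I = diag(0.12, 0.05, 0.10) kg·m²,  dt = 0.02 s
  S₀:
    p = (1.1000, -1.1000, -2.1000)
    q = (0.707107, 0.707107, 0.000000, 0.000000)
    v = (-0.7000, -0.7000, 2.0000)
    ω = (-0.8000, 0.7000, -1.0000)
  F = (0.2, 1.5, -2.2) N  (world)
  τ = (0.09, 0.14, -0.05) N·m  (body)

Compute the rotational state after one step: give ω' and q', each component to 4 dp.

ω' = (-0.7792, 0.7496, -1.0178)
q' = (0.7127, 0.7014, 0.0120, -0.0021)

gyro term ω×Iω = (-0.0350, 0.0160, 0.0392)
α = I⁻¹(τ − ω×Iω) = (1.0417, 2.4800, -0.8920)
ω + α·dt = (-0.7792, 0.7496, -1.0178)
Hamilton product q⊗(0,ω) = (0.5656856, -0.5656856, 1.2020819, -0.2121321)
q' = normalize(q + ½dt·q⊗(0,ω)) = (0.7127, 0.7014, 0.0120, -0.0021)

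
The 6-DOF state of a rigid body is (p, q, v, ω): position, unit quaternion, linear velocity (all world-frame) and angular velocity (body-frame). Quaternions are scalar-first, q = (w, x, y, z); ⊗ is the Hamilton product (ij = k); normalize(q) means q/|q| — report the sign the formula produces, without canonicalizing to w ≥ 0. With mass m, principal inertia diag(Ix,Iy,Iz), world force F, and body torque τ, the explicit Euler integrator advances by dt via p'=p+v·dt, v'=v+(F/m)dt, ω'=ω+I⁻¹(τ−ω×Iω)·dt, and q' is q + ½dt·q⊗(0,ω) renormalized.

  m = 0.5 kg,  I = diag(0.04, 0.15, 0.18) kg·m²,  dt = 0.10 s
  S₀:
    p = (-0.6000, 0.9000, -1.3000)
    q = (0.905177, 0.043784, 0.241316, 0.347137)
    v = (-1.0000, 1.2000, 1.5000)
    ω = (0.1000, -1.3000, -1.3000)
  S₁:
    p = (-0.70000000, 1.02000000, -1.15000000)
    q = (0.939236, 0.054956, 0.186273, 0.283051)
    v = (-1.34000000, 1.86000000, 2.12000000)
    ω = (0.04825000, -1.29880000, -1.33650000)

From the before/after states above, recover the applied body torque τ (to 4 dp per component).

rate change Δω = (-0.05175000, 0.00120000, -0.03650000)
gyro term ω₀×Iω₀ = (0.0507, 0.0182, -0.0143)
I·α + gyro = (0.0300, 0.0200, -0.0800)

τ = (0.0300, 0.0200, -0.0800)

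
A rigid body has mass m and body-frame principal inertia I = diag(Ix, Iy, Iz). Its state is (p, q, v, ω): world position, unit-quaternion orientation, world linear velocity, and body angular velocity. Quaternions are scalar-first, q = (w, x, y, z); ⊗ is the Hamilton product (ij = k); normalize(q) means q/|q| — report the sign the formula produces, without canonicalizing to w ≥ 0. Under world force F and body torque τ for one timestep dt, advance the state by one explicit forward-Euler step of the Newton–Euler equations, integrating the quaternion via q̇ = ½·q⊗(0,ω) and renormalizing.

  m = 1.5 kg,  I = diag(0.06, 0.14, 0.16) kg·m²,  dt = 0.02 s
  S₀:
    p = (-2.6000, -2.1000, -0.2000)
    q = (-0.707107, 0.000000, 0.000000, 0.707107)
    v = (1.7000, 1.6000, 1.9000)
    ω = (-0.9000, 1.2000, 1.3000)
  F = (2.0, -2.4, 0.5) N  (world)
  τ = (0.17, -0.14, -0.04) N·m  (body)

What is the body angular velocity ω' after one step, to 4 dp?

α = I⁻¹(τ − ω×Iω) = (2.3133, -1.8357, 0.2900)
new body rate ω' = (-0.8537, 1.1633, 1.3058)

ω' = (-0.8537, 1.1633, 1.3058)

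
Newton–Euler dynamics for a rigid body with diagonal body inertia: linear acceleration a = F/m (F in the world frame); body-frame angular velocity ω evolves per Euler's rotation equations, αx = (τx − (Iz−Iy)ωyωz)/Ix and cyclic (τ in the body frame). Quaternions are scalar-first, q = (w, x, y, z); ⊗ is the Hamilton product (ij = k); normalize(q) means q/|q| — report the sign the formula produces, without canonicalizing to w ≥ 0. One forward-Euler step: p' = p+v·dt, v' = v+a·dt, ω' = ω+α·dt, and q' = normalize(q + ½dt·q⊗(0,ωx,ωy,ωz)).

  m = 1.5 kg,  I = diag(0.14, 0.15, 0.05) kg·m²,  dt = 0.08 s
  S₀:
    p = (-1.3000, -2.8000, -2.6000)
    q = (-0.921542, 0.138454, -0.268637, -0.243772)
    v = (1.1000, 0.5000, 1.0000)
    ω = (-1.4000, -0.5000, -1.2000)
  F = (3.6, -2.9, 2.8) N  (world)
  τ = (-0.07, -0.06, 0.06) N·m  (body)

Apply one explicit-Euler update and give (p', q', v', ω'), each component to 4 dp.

a = (2.4000, -1.9333, 1.8667)
p' = p + v·dt = (-1.2120, -2.7600, -2.5200)
new velocity v' = (1.2920, 0.3453, 1.1493)
precession coupling ω×(Iω) = (-0.0600, 0.1512, 0.0070)
α = I⁻¹(τ − ω×Iω) = (-0.0714, -1.4080, 1.0600)
new body rate ω' = (-1.4057, -0.6126, -1.1152)
q⊗(0,ω) = (-0.2330093, 1.4906372, 0.9681966, 0.6605316)
q + ½dt·q⊗(0,ω), renormalized = (-0.9282, 0.1975, -0.2292, -0.2167)

p' = (-1.2120, -2.7600, -2.5200)
q' = (-0.9282, 0.1975, -0.2292, -0.2167)
v' = (1.2920, 0.3453, 1.1493)
ω' = (-1.4057, -0.6126, -1.1152)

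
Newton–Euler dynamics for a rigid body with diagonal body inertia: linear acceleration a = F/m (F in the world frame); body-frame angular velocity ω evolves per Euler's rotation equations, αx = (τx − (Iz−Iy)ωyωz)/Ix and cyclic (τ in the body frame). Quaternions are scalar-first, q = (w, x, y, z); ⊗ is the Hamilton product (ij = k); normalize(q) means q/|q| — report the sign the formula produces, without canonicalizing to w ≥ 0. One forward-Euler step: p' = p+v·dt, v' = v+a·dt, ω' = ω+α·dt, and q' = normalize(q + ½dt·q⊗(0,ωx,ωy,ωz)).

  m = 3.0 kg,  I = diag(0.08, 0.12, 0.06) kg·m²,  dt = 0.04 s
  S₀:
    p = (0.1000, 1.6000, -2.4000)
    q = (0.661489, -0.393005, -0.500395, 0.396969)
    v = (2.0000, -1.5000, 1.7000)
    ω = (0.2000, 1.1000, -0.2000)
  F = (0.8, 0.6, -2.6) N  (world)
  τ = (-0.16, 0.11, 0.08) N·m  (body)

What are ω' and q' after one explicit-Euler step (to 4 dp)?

ω' = (0.1134, 1.1369, -0.1525)
q' = (0.6755, -0.3970, -0.4857, 0.3876)

α = I⁻¹(τ − ω×Iω) = (-2.1650, 0.9233, 1.1867)
ω' = ω + α·dt = (0.1134, 1.1369, -0.1525)
q⊗(0,ω) = (0.7084293, -0.2042891, 0.7284307, -0.4645243)
q + ½dt·q⊗(0,ω), renormalized = (0.6755, -0.3970, -0.4857, 0.3876)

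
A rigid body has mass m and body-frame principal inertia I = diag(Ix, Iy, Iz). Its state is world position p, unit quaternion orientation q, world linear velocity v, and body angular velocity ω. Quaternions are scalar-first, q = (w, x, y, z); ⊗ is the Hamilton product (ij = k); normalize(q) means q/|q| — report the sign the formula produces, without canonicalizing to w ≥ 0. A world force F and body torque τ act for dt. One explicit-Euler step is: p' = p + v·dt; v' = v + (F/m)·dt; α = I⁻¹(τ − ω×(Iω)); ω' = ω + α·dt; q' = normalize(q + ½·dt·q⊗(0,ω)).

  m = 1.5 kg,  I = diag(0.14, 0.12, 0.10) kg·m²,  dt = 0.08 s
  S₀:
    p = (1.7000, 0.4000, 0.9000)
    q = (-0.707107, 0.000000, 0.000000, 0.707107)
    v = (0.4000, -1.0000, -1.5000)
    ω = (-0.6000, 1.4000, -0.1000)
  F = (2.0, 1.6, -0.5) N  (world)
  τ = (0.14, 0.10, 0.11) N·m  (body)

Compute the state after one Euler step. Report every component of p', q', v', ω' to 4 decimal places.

p' = (1.7320, 0.3200, 0.7800)
q' = (-0.7030, -0.0226, -0.0565, 0.7086)
v' = (0.5067, -0.9147, -1.5267)
ω' = (-0.5216, 1.4651, -0.0254)

(τ − ω×Iω)/I = (0.9800, 0.8133, 0.9320)
ω + α·dt = (-0.5216, 1.4651, -0.0254)
Hamilton product q⊗(0,ω) = (0.0707107, -0.5656856, -1.4142140, 0.0707107)
updated quaternion q' = (-0.7030, -0.0226, -0.0565, 0.7086)
linear accel F/m = (1.3333, 1.0667, -0.3333)
p + v·dt = (1.7320, 0.3200, 0.7800)
new velocity v' = (0.5067, -0.9147, -1.5267)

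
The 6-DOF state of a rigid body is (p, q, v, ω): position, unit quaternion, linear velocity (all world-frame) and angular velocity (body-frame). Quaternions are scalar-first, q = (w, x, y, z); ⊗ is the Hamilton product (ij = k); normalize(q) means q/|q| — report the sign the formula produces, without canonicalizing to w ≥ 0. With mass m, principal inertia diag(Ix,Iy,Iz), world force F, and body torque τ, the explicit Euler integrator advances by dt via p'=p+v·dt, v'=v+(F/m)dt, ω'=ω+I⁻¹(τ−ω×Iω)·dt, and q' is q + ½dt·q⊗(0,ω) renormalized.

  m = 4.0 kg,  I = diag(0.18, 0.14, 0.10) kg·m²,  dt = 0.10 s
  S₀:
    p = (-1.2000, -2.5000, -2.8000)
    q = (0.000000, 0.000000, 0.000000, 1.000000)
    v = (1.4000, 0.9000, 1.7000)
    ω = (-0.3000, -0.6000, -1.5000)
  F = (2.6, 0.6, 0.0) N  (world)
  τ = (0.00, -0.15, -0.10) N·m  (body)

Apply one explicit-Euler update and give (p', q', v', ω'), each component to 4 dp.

p' = (-1.0600, -2.4100, -2.6300)
q' = (0.0747, 0.0299, -0.0149, 0.9966)
v' = (1.4650, 0.9150, 1.7000)
ω' = (-0.2800, -0.7329, -1.5928)

new position p' = (-1.0600, -2.4100, -2.6300)
v' = v + a·dt = (1.4650, 0.9150, 1.7000)
α = I⁻¹(τ − ω×Iω) = (0.2000, -1.3286, -0.9280)
new body rate ω' = (-0.2800, -0.7329, -1.5928)
2q̇ = q⊗(0,ω) = (1.5000000, 0.6000000, -0.3000000, 0.0000000)
q + ½dt·q⊗(0,ω), renormalized = (0.0747, 0.0299, -0.0149, 0.9966)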